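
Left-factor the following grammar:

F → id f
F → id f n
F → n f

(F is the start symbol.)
F → id f F'
F' → ε
F' → n
F → n f

Left-factoring transforms A → αβ₁ | αβ₂ into A → αA' and A' → β₁ | β₂
(α is the longest common prefix among the alternatives). Repeat until
no nonterminal has two alternatives with a common prefix.

Round 1: F has alternatives sharing prefix 'id f'. Introduce F': F → id f F'
  Add: F' → ε
  Add: F' → n

No remaining common prefixes — done.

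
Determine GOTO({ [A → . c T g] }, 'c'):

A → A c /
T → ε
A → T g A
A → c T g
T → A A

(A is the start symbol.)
GOTO(I, 'c') = CLOSURE({ [A → αX.β] : [A → α.Xβ] ∈ I, X = 'c' })

Items with dot before 'c', with the dot advanced:
  [A → . c T g] → [A → c . T g]
Closure of the advanced items:
  [A → c . T g] has the dot before T: add [T → .], [T → . A A]
  [T → . A A] has the dot before A: add [A → . A c /], [A → . T g A], [A → . c T g]

GOTO = { [A → . A c /], [A → . T g A], [A → . c T g], [A → c . T g], [T → . A A], [T → .] }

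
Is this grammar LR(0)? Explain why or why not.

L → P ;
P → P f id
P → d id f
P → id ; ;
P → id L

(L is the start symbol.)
A grammar is LR(0) if no state in the canonical LR(0) collection has:
  - both a shift item (dot before a terminal) and a complete item (shift-reduce conflict), or
  - two or more complete items (reduce-reduce conflict; the accept item [L' → L .] counts as a complete item here).

Augment with L' → L and build the canonical LR(0) collection (I0 = CLOSURE({[L' → . L]}), then GOTO on every symbol after a dot until no new states appear). It has 13 states:
  I0: { [L → . P ;], [L' → . L], [P → . P f id], [P → . d id f], [P → . id ; ;], [P → . id L] }  — shift
  I1: { [L' → L .] }  — accept
  I2: { [L → P . ;], [P → P . f id] }  — shift
  I3: { [P → d . id f] }  — shift
  I4: { [L → . P ;], [P → . P f id], [P → . d id f], [P → . id ; ;], [P → . id L], [P → id . ; ;], [P → id . L] }  — shift
  I5: { [P → id ; . ;] }  — shift
  I6: { [P → id L .] }  — reduce
  I7: { [P → id ; ; .] }  — reduce
  I8: { [P → d id . f] }  — shift
  I9: { [P → d id f .] }  — reduce
  I10: { [L → P ; .] }  — reduce
  I11: { [P → P f . id] }  — shift
  I12: { [P → P f id .] }  — reduce

Every state is either a pure shift/goto state or contains exactly one complete item and nothing to shift — no conflicts. The grammar is LR(0).

Answer: Yes, the grammar is LR(0)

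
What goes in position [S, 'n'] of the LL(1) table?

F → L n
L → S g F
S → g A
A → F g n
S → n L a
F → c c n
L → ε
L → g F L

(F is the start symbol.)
S → n L a

To find M[S, 'n'], we find productions for S where 'n' is in the predict set (PREDICT(N → α) = (FIRST(α) \ {ε}) ∪ (FOLLOW(N) if α ⇒* ε)).

S → g A: PREDICT = { 'g' }
S → n L a: PREDICT = { 'n' }
  'n' is in predict set, so this production goes in M[S, 'n']

M[S, 'n'] = S → n L a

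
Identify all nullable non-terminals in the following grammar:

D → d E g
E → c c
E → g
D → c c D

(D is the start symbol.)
None

A non-terminal is nullable if it can derive ε (the empty string): either it has an ε-production, or it has a production whose right-hand side consists entirely of nullable non-terminals.

There are no ε-productions, so no non-terminal can derive ε.
No non-terminals are nullable.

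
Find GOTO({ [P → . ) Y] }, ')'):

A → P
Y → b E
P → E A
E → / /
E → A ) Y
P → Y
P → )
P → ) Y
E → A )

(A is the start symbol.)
GOTO(I, ')') = CLOSURE({ [A → αX.β] : [A → α.Xβ] ∈ I, X = ')' })

Items with dot before ')', with the dot advanced:
  [P → . ) Y] → [P → ) . Y]
Closure of the advanced items:
  [P → ) . Y] has the dot before Y: add [Y → . b E]

GOTO = { [P → ) . Y], [Y → . b E] }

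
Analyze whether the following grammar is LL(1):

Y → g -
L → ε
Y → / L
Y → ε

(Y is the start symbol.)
Relevant sets:
  FOLLOW(Y) = { $ }

For Y:
  PREDICT(Y → g '-') = { 'g' }
  PREDICT(Y → '/' L) = { '/' }
  PREDICT(Y → ε) = { $ }
L has a single production, so nothing to check there.

All predict sets are disjoint. The grammar IS LL(1).

Answer: Yes, the grammar is LL(1).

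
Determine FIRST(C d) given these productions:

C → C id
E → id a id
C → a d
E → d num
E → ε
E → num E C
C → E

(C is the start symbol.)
{ 'a', 'd', 'id', 'num' }

FIRST sets of the non-terminals involved (from the grammar, by fixed-point iteration):
  FIRST(C) = { 'a', 'd', 'id', 'num', ε }

To compute FIRST(C d), process the symbols left to right:
Symbol C is a non-terminal. Add FIRST(C) \ {ε} = { 'a', 'd', 'id', 'num' }
C is nullable (ε ∈ FIRST(C)), continue to the next symbol.
Symbol d is a terminal. Add 'd' and stop.
FIRST(C d) = { 'a', 'd', 'id', 'num' }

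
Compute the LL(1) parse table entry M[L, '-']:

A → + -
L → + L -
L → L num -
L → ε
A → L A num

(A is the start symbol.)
To find M[L, '-'], we find productions for L where '-' is in the predict set (PREDICT(N → α) = (FIRST(α) \ {ε}) ∪ (FOLLOW(N) if α ⇒* ε)).

Relevant sets:
  FIRST(L) = { '+', 'num', ε }
  FOLLOW(L) = { '+', '-', 'num' }

L → + L -: PREDICT = { '+' }
L → L num -: PREDICT = { '+', 'num' }
L → ε: PREDICT = { '+', '-', 'num' }
  '-' is in predict set, so this production goes in M[L, '-']

M[L, '-'] = L → ε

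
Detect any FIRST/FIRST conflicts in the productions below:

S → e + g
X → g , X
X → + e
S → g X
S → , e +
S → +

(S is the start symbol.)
A FIRST/FIRST conflict occurs when two productions N → α and N → β for the same non-terminal have FIRST(α) ∩ FIRST(β) ≠ ∅ (with ε ∈ FIRST of a nullable right-hand side, so two nullable alternatives also conflict).

Productions for S:
  S → e + g: FIRST = { 'e' }
  S → g X: FIRST = { 'g' }
  S → , e +: FIRST = { ',' }
  S → +: FIRST = { '+' }
Productions for X:
  X → g , X: FIRST = { 'g' }
  X → + e: FIRST = { '+' }

All alternatives of each non-terminal have pairwise disjoint FIRST sets.

Answer: No FIRST/FIRST conflicts.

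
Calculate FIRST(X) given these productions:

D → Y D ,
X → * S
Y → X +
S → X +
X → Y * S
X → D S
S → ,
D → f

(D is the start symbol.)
{ '*', 'f' }

FIRST sets of the other non-terminals involved (by the same procedure, iterated to a fixed point):
  FIRST(Y) = { '*', 'f' }
  FIRST(D) = { '*', 'f' }

From X → * S:
  - '*' is a terminal: add '*' and stop
From X → Y * S:
  - Y is a non-terminal: add FIRST(Y) \ {ε} = { '*', 'f' }
    Y is not nullable, so stop
From X → D S:
  - D is a non-terminal: add FIRST(D) \ {ε} = { '*', 'f' }
    D is not nullable, so stop

Collecting: FIRST(X) = { '*', 'f' }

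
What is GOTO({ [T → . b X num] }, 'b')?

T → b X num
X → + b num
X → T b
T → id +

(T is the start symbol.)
{ [T → . b X num], [T → . id +], [T → b . X num], [X → . + b num], [X → . T b] }

GOTO(I, 'b') = CLOSURE({ [A → αX.β] : [A → α.Xβ] ∈ I, X = 'b' })

Items with dot before 'b', with the dot advanced:
  [T → . b X num] → [T → b . X num]
Closure of the advanced items:
  [T → b . X num] has the dot before X: add [X → . + b num], [X → . T b]
  [X → . T b] has the dot before T: add [T → . b X num], [T → . id +]

GOTO = { [T → . b X num], [T → . id +], [T → b . X num], [X → . + b num], [X → . T b] }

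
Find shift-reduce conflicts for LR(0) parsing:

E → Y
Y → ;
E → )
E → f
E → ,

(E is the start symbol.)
A shift-reduce conflict occurs when an LR(0) state has both:
  - a complete (reduce) item [A → α .] (dot at the end), and
  - a shift item [B → β . c γ] (dot before a terminal).

Augment with E' → E and build the canonical LR(0) collection (I0 = CLOSURE({[E' → . E]}), then GOTO on every symbol after a dot until no new states appear). It has 7 states:
  I0: { [E → . )], [E → . ,], [E → . Y], [E → . f], [E' → . E], [Y → . ;] }  — shift
  I1: { [E → ) .] }  — reduce
  I2: { [E → , .] }  — reduce
  I3: { [Y → ; .] }  — reduce
  I4: { [E' → E .] }  — accept
  I5: { [E → Y .] }  — reduce
  I6: { [E → f .] }  — reduce

No state contains both a complete item and a shift item.

Answer: No shift-reduce conflicts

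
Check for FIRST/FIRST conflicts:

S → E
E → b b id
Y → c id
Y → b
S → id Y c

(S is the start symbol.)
FIRST sets of the non-terminals at (or reachable through a nullable prefix from) the front of some alternative:
  FIRST(E) = { 'b' }

Productions for S:
  S → E: FIRST = { 'b' }
  S → id Y c: FIRST = { 'id' }
Productions for Y:
  Y → c id: FIRST = { 'c' }
  Y → b: FIRST = { 'b' }
E has only one production, so no FIRST/FIRST conflict is possible there.

All alternatives of each non-terminal have pairwise disjoint FIRST sets.

Answer: No FIRST/FIRST conflicts.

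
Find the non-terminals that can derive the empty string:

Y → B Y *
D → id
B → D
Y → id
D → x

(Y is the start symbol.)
None

There are no ε-productions, so no non-terminal can derive ε.
No non-terminals are nullable.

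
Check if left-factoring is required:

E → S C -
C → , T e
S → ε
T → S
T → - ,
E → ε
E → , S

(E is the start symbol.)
Left-factoring is needed when two productions for the same non-terminal
share a common prefix on the right-hand side.

Productions for E:
  E → S C -
  E → ε
  E → , S
Productions for T:
  T → S
  T → - ,

No common prefixes found.

Answer: No, left-factoring is not needed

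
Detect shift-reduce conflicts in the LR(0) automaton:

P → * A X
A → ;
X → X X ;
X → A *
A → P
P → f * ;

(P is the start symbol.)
Yes — I10: [P → * A X .] vs [A → . ;]

Augment with P' → P and build the canonical LR(0) collection (I0 = CLOSURE({[P' → . P]}), then GOTO on every symbol after a dot until no new states appear). It has 14 states:
  I0: { [P → . * A X], [P → . f * ;], [P' → . P] }  — shift
  I1: { [A → . ;], [A → . P], [P → * . A X], [P → . * A X], [P → . f * ;] }  — shift
  I2: { [P' → P .] }  — accept
  I3: { [P → f . * ;] }  — shift
  I4: { [P → f * . ;] }  — shift
  I5: { [P → f * ; .] }  — reduce
  I6: { [A → ; .] }  — reduce
  I7: { [A → . ;], [A → . P], [P → * A . X], [P → . * A X], [P → . f * ;], [X → . A *], [X → . X X ;] }  — shift
  I8: { [A → P .] }  — reduce
  I9: { [X → A . *] }  — shift
  I10: { [A → . ;], [A → . P], [P → * A X .], [P → . * A X], [P → . f * ;], [X → . A *], [X → . X X ;], [X → X . X ;] }  — shift, reduce
  I11: { [A → . ;], [A → . P], [P → . * A X], [P → . f * ;], [X → . A *], [X → . X X ;], [X → X . X ;], [X → X X . ;] }  — shift
  I12: { [A → ; .], [X → X X ; .] }  — 2 reduces
  I13: { [X → A * .] }  — reduce

I10 contains reduce item [P → * A X .] and shift items [A → . ;], [P → . * A X], [P → . f * ;] — shift-reduce conflict.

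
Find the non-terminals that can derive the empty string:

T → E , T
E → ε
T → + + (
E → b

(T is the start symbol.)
ε-productions: E → ε
So E is immediately nullable.
No further non-terminal can be added: every production for the remaining non-terminals contains a terminal or a non-nullable non-terminal.
Nullable = { 'E' }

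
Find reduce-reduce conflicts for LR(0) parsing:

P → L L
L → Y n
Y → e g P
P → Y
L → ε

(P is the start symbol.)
No reduce-reduce conflicts

A reduce-reduce conflict occurs when an LR(0) state has two complete items [A → α .] and [B → β .] — both call for a reduction, and with no lookahead the parser cannot choose between them.

Augment with P' → P and build the canonical LR(0) collection (I0 = CLOSURE({[P' → . P]}), then GOTO on every symbol after a dot until no new states appear). It has 10 states:
  I0: { [L → . Y n], [L → .], [P → . L L], [P → . Y], [P' → . P], [Y → . e g P] }  — shift, reduce
  I1: { [L → . Y n], [L → .], [P → L . L], [Y → . e g P] }  — shift, reduce
  I2: { [P' → P .] }  — accept
  I3: { [L → Y . n], [P → Y .] }  — shift, reduce
  I4: { [Y → e . g P] }  — shift
  I5: { [L → . Y n], [L → .], [P → . L L], [P → . Y], [Y → . e g P], [Y → e g . P] }  — shift, reduce
  I6: { [Y → e g P .] }  — reduce
  I7: { [L → Y n .] }  — reduce
  I8: { [P → L L .] }  — reduce
  I9: { [L → Y . n] }  — shift

No state contains more than one complete item.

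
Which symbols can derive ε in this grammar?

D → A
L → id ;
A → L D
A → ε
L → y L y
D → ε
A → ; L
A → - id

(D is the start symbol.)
{ 'A', 'D' }

A non-terminal is nullable if it can derive ε (the empty string): either it has an ε-production, or it has a production whose right-hand side consists entirely of nullable non-terminals.

ε-productions: A → ε, D → ε
So A, D are immediately nullable.
No further non-terminal can be added: every production for the remaining non-terminals contains a terminal or a non-nullable non-terminal.
Nullable = { 'A', 'D' }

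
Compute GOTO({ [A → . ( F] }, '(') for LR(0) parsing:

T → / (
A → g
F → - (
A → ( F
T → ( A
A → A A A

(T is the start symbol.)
{ [A → ( . F], [F → . - (] }

GOTO(I, '(') = CLOSURE({ [A → αX.β] : [A → α.Xβ] ∈ I, X = '(' })

Items with dot before '(', with the dot advanced:
  [A → . ( F] → [A → ( . F]
Closure of the advanced items:
  [A → ( . F] has the dot before F: add [F → . - (]

GOTO = { [A → ( . F], [F → . - (] }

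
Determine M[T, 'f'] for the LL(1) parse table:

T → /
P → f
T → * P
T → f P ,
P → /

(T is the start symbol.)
T → f P ,

To find M[T, 'f'], we find productions for T where 'f' is in the predict set (PREDICT(N → α) = (FIRST(α) \ {ε}) ∪ (FOLLOW(N) if α ⇒* ε)).

T → /: PREDICT = { '/' }
T → * P: PREDICT = { '*' }
T → f P ,: PREDICT = { 'f' }
  'f' is in predict set, so this production goes in M[T, 'f']

M[T, 'f'] = T → f P ,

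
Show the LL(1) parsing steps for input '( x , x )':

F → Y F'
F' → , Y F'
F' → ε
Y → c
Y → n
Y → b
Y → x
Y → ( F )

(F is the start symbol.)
Stack is shown with the top on the left.

Stack          Input        Action
----------------------------------
F $            ( x , x ) $  output F → Y F'
Y F' $         ( x , x ) $  output Y → ( F )
( F ) F' $     ( x , x ) $  match '('
F ) F' $       x , x ) $    output F → Y F'
Y F' ) F' $    x , x ) $    output Y → x
x F' ) F' $    x , x ) $    match 'x'
F' ) F' $      , x ) $      output F' → , Y F'
, Y F' ) F' $  , x ) $      match ','
Y F' ) F' $    x ) $        output Y → x
x F' ) F' $    x ) $        match 'x'
F' ) F' $      ) $          output F' → ε
) F' $         ) $          match ')'
F' $           $            output F' → ε
$              $            accept

The string is accepted.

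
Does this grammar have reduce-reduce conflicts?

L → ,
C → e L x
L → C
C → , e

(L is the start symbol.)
Augment with L' → L and build the canonical LR(0) collection (I0 = CLOSURE({[L' → . L]}), then GOTO on every symbol after a dot until no new states appear). It has 8 states:
  I0: { [C → . , e], [C → . e L x], [L → . ,], [L → . C], [L' → . L] }  — shift
  I1: { [C → , . e], [L → , .] }  — shift, reduce
  I2: { [L → C .] }  — reduce
  I3: { [L' → L .] }  — accept
  I4: { [C → . , e], [C → . e L x], [C → e . L x], [L → . ,], [L → . C] }  — shift
  I5: { [C → e L . x] }  — shift
  I6: { [C → e L x .] }  — reduce
  I7: { [C → , e .] }  — reduce

No state contains more than one complete item.

Answer: No reduce-reduce conflicts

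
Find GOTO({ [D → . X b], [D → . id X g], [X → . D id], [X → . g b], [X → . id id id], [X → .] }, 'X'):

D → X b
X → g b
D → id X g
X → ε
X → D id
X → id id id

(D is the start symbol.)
{ [D → X . b] }

GOTO(I, 'X') = CLOSURE({ [A → αX.β] : [A → α.Xβ] ∈ I, X = 'X' })

Items with dot before 'X', with the dot advanced:
  [D → . X b] → [D → X . b]
Closure adds nothing (no advanced item has the dot before a non-terminal).

GOTO = { [D → X . b] }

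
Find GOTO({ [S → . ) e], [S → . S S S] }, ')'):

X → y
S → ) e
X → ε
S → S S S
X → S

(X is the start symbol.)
{ [S → ) . e] }

GOTO(I, ')') = CLOSURE({ [A → αX.β] : [A → α.Xβ] ∈ I, X = ')' })

Items with dot before ')', with the dot advanced:
  [S → . ) e] → [S → ) . e]
Closure adds nothing (no advanced item has the dot before a non-terminal).

GOTO = { [S → ) . e] }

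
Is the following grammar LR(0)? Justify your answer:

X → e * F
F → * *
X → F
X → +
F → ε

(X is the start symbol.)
No. Shift-reduce conflict between [F → .] and [F → . * *]

Augment with X' → X and build the canonical LR(0) collection (I0 = CLOSURE({[X' → . X]}), then GOTO on every symbol after a dot until no new states appear). It has 9 states:
  I0: { [F → . * *], [F → .], [X → . +], [X → . F], [X → . e * F], [X' → . X] }  — shift, reduce
  I1: { [F → * . *] }  — shift
  I2: { [X → + .] }  — reduce
  I3: { [X → F .] }  — reduce
  I4: { [X' → X .] }  — accept
  I5: { [X → e . * F] }  — shift
  I6: { [F → . * *], [F → .], [X → e * . F] }  — shift, reduce
  I7: { [X → e * F .] }  — reduce
  I8: { [F → * * .] }  — reduce

Conflict in state I0:
  Shift-reduce conflict between [F → .] and [F → . * *]
So the grammar is NOT LR(0).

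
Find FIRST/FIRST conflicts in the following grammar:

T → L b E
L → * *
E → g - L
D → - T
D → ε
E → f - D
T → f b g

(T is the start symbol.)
No FIRST/FIRST conflicts.

A FIRST/FIRST conflict occurs when two productions N → α and N → β for the same non-terminal have FIRST(α) ∩ FIRST(β) ≠ ∅ (with ε ∈ FIRST of a nullable right-hand side, so two nullable alternatives also conflict).

FIRST sets of the non-terminals at (or reachable through a nullable prefix from) the front of some alternative:
  FIRST(L) = { '*' }

Productions for T:
  T → L b E: FIRST = { '*' }
  T → f b g: FIRST = { 'f' }
Productions for E:
  E → g - L: FIRST = { 'g' }
  E → f - D: FIRST = { 'f' }
Productions for D:
  D → - T: FIRST = { '-' }
  D → ε: FIRST = { ε }
L has only one production, so no FIRST/FIRST conflict is possible there.

All alternatives of each non-terminal have pairwise disjoint FIRST sets.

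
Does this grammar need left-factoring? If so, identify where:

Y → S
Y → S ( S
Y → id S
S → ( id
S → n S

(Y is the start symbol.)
Left-factoring is needed when two productions for the same non-terminal
share a common prefix on the right-hand side.

Productions for Y:
  Y → S
  Y → S ( S
  Y → id S
Productions for S:
  S → ( id
  S → n S

Found common prefix 'S' in productions for Y

Answer: Yes, Y has productions with common prefix 'S'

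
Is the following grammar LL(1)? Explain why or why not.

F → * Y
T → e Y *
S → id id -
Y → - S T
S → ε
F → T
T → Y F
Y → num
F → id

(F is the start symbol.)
Yes, the grammar is LL(1).

Relevant sets:
  FIRST(T) = { '-', 'e', 'num' }
  FIRST(Y) = { '-', 'num' }
  FOLLOW(S) = { '-', 'e', 'num' }

For F:
  PREDICT(F → '*' Y) = { '*' }
  PREDICT(F → T) = { '-', 'e', 'num' }
  PREDICT(F → id) = { 'id' }
For T:
  PREDICT(T → e Y '*') = { 'e' }
  PREDICT(T → Y F) = { '-', 'num' }
For S:
  PREDICT(S → id id '-') = { 'id' }
  PREDICT(S → ε) = { '-', 'e', 'num' }
For Y:
  PREDICT(Y → '-' S T) = { '-' }
  PREDICT(Y → num) = { 'num' }

All predict sets are disjoint. The grammar IS LL(1).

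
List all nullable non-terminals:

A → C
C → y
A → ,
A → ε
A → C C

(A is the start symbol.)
{ 'A' }

A non-terminal is nullable if it can derive ε (the empty string): either it has an ε-production, or it has a production whose right-hand side consists entirely of nullable non-terminals.

ε-productions: A → ε
So A is immediately nullable.
No further non-terminal can be added: every production for the remaining non-terminals contains a terminal or a non-nullable non-terminal.
Nullable = { 'A' }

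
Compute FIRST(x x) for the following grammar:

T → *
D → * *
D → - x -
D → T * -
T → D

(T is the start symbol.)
{ 'x' }

To compute FIRST(x x), process the symbols left to right:
Symbol x is a terminal. Add 'x' and stop.
FIRST(x x) = { 'x' }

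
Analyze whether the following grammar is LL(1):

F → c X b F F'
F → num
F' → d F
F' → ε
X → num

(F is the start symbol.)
Relevant sets:
  FOLLOW(F') = { $, 'd' }

For F:
  PREDICT(F → c X b F F') = { 'c' }
  PREDICT(F → num) = { 'num' }
For F':
  PREDICT(F' → d F) = { 'd' }
  PREDICT(F' → ε) = { $, 'd' }
X has a single production, so nothing to check there.

Conflict found: Predict set conflict for F': { 'd' }
The grammar is NOT LL(1).

Answer: No. Predict set conflict for F': { 'd' }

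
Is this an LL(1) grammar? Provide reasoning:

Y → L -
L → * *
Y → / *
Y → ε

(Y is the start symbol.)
A grammar is LL(1) if for each non-terminal N with multiple productions, the predict sets of those productions are pairwise disjoint, where PREDICT(N → α) = (FIRST(α) \ {ε}) ∪ (FOLLOW(N) if α ⇒* ε).

Relevant sets:
  FIRST(L) = { '*' }
  FOLLOW(Y) = { $ }

For Y:
  PREDICT(Y → L '-') = { '*' }
  PREDICT(Y → '/' '*') = { '/' }
  PREDICT(Y → ε) = { $ }
L has a single production, so nothing to check there.

All predict sets are disjoint. The grammar IS LL(1).

Answer: Yes, the grammar is LL(1).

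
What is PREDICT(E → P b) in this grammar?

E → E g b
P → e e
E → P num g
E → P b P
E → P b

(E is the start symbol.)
PREDICT(E → P b) = (FIRST(RHS) \ {ε}) ∪ (FOLLOW(E) if ε ∈ FIRST(RHS), i.e. RHS ⇒* ε)
FIRST(P) = { 'e' }
FIRST(P b) = { 'e' }
ε ∉ FIRST(P b), so FOLLOW(E) is not added.
PREDICT(E → P b) = { 'e' }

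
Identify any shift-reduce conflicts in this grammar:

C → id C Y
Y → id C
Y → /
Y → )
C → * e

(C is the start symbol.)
Augment with C' → C and build the canonical LR(0) collection (I0 = CLOSURE({[C' → . C]}), then GOTO on every symbol after a dot until no new states appear). It has 11 states:
  I0: { [C → . * e], [C → . id C Y], [C' → . C] }  — shift
  I1: { [C → * . e] }  — shift
  I2: { [C' → C .] }  — accept
  I3: { [C → . * e], [C → . id C Y], [C → id . C Y] }  — shift
  I4: { [C → id C . Y], [Y → . )], [Y → . /], [Y → . id C] }  — shift
  I5: { [Y → ) .] }  — reduce
  I6: { [Y → / .] }  — reduce
  I7: { [C → id C Y .] }  — reduce
  I8: { [C → . * e], [C → . id C Y], [Y → id . C] }  — shift
  I9: { [Y → id C .] }  — reduce
  I10: { [C → * e .] }  — reduce

No state contains both a complete item and a shift item.

Answer: No shift-reduce conflicts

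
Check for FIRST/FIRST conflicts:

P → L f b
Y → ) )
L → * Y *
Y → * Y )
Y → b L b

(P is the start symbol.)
A FIRST/FIRST conflict occurs when two productions N → α and N → β for the same non-terminal have FIRST(α) ∩ FIRST(β) ≠ ∅ (with ε ∈ FIRST of a nullable right-hand side, so two nullable alternatives also conflict).

Productions for Y:
  Y → ) ): FIRST = { ')' }
  Y → * Y ): FIRST = { '*' }
  Y → b L b: FIRST = { 'b' }
P, L have only one production, so no FIRST/FIRST conflict is possible there.

All alternatives of each non-terminal have pairwise disjoint FIRST sets.

Answer: No FIRST/FIRST conflicts.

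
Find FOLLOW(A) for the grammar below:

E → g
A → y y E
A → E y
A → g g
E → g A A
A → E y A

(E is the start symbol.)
{ $, 'g', 'y' }

To compute FOLLOW(A), find every occurrence of A on a right-hand side N → α A β: add FIRST(β) \ {ε}, and if β is empty or nullable also add FOLLOW(N). Iterate to a fixed point.

In E → g A A: A is followed by A, add FIRST(A) \ {ε} = { 'g', 'y' }
In E → g A A: A is at the end, add FOLLOW(E)
In A → E y A: A is at the end; this adds FOLLOW(A) to itself — nothing new

The FOLLOW sets referred to above (computed the same way, to a fixed point):
  FOLLOW(E) = { $, 'g', 'y' }

Taking the union: FOLLOW(A) = { $, 'g', 'y' }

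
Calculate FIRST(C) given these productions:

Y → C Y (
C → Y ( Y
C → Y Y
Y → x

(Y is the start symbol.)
{ 'x' }

FIRST sets of the other non-terminals involved (by the same procedure, iterated to a fixed point):
  FIRST(Y) = { 'x' }

From C → Y ( Y:
  - Y is a non-terminal: add FIRST(Y) \ {ε} = { 'x' }
    Y is not nullable, so stop
From C → Y Y:
  - Y is a non-terminal: add FIRST(Y) \ {ε} = { 'x' }
    Y is not nullable, so stop

Collecting: FIRST(C) = { 'x' }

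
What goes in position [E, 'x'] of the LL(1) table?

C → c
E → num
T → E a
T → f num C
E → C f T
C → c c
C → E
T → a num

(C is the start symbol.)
Empty (error entry)

To find M[E, 'x'], we find productions for E where 'x' is in the predict set (PREDICT(N → α) = (FIRST(α) \ {ε}) ∪ (FOLLOW(N) if α ⇒* ε)).

Relevant sets:
  FIRST(C) = { 'c', 'num' }

E → num: PREDICT = { 'num' }
E → C f T: PREDICT = { 'c', 'num' }

M[E, 'x'] is empty (no production applies)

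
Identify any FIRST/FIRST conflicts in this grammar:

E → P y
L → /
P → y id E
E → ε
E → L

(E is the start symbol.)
A FIRST/FIRST conflict occurs when two productions N → α and N → β for the same non-terminal have FIRST(α) ∩ FIRST(β) ≠ ∅ (with ε ∈ FIRST of a nullable right-hand side, so two nullable alternatives also conflict).

FIRST sets of the non-terminals at (or reachable through a nullable prefix from) the front of some alternative:
  FIRST(P) = { 'y' }
  FIRST(L) = { '/' }

Productions for E:
  E → P y: FIRST = { 'y' }
  E → ε: FIRST = { ε }
  E → L: FIRST = { '/' }
L, P have only one production, so no FIRST/FIRST conflict is possible there.

All alternatives of each non-terminal have pairwise disjoint FIRST sets.

Answer: No FIRST/FIRST conflicts.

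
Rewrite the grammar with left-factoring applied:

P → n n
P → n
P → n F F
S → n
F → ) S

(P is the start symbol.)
Left-factoring transforms A → αβ₁ | αβ₂ into A → αA' and A' → β₁ | β₂
(α is the longest common prefix among the alternatives). Repeat until
no nonterminal has two alternatives with a common prefix.

Round 1: P has alternatives sharing prefix 'n'. Introduce P': P → n P'
  Add: P' → n
  Add: P' → ε
  Add: P' → F F

No remaining common prefixes — done.

Resulting grammar:
P → n P'
P' → n
P' → ε
P' → F F
S → n
F → ) S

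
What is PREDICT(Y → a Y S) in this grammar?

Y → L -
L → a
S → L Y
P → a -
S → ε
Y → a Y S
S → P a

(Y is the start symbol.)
PREDICT(Y → a Y S) = (FIRST(RHS) \ {ε}) ∪ (FOLLOW(Y) if ε ∈ FIRST(RHS), i.e. RHS ⇒* ε)
FIRST(a Y S) = { 'a' }
ε ∉ FIRST(a Y S), so FOLLOW(Y) is not added.
PREDICT(Y → a Y S) = { 'a' }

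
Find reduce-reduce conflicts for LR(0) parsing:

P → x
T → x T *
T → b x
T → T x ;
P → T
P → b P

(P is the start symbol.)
A reduce-reduce conflict occurs when an LR(0) state has two complete items [A → α .] and [B → β .] — both call for a reduction, and with no lookahead the parser cannot choose between them.

Augment with P' → P and build the canonical LR(0) collection (I0 = CLOSURE({[P' → . P]}), then GOTO on every symbol after a dot until no new states appear). It has 14 states:
  I0: { [P → . T], [P → . b P], [P → . x], [P' → . P], [T → . T x ;], [T → . b x], [T → . x T *] }  — shift
  I1: { [P' → P .] }  — accept
  I2: { [P → T .], [T → T . x ;] }  — shift, reduce
  I3: { [P → . T], [P → . b P], [P → . x], [P → b . P], [T → . T x ;], [T → . b x], [T → . x T *], [T → b . x] }  — shift
  I4: { [P → x .], [T → . T x ;], [T → . b x], [T → . x T *], [T → x . T *] }  — shift, reduce
  I5: { [T → T . x ;], [T → x T . *] }  — shift
  I6: { [T → b . x] }  — shift
  I7: { [T → . T x ;], [T → . b x], [T → . x T *], [T → x . T *] }  — shift
  I8: { [T → b x .] }  — reduce
  I9: { [T → x T * .] }  — reduce
  I10: { [T → T x . ;] }  — shift
  I11: { [T → T x ; .] }  — reduce
  I12: { [P → b P .] }  — reduce
  I13: { [P → x .], [T → . T x ;], [T → . b x], [T → . x T *], [T → b x .], [T → x . T *] }  — shift, 2 reduces

I13 contains complete items [P → x .], [T → b x .] — reduce-reduce conflict.

Answer: Yes — I13: [P → x .] vs [T → b x .]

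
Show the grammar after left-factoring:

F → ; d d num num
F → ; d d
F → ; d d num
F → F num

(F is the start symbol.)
F → ; d d F'
F' → num F''
F'' → num
F'' → ε
F' → ε
F → F num

Left-factoring transforms A → αβ₁ | αβ₂ into A → αA' and A' → β₁ | β₂
(α is the longest common prefix among the alternatives). Repeat until
no nonterminal has two alternatives with a common prefix.

Round 1: F has alternatives sharing prefix '; d d'. Introduce F': F → ; d d F'
  Add: F' → num num
  Add: F' → ε
  Add: F' → num

Round 2: F' has alternatives sharing prefix 'num'. Introduce F'': F' → num F''
  Add: F'' → num
  Add: F'' → ε

No remaining common prefixes — done.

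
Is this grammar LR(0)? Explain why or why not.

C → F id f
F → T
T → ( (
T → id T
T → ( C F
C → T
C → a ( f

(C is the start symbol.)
A grammar is LR(0) if no state in the canonical LR(0) collection has:
  - both a shift item (dot before a terminal) and a complete item (shift-reduce conflict), or
  - two or more complete items (reduce-reduce conflict; the accept item [C' → C .] counts as a complete item here).

Augment with C' → C and build the canonical LR(0) collection (I0 = CLOSURE({[C' → . C]}), then GOTO on every symbol after a dot until no new states appear). It has 16 states:
  I0: { [C → . F id f], [C → . T], [C → . a ( f], [C' → . C], [F → . T], [T → . ( (], [T → . ( C F], [T → . id T] }  — shift
  I1: { [C → . F id f], [C → . T], [C → . a ( f], [F → . T], [T → ( . (], [T → ( . C F], [T → . ( (], [T → . ( C F], [T → . id T] }  — shift
  I2: { [C' → C .] }  — accept
  I3: { [C → F . id f] }  — shift
  I4: { [C → T .], [F → T .] }  — 2 reduces
  I5: { [C → a . ( f] }  — shift
  I6: { [T → . ( (], [T → . ( C F], [T → . id T], [T → id . T] }  — shift
  I7: { [T → id T .] }  — reduce
  I8: { [C → a ( . f] }  — shift
  I9: { [C → a ( f .] }  — reduce
  I10: { [C → F id . f] }  — shift
  I11: { [C → F id f .] }  — reduce
  I12: { [C → . F id f], [C → . T], [C → . a ( f], [F → . T], [T → ( ( .], [T → ( . (], [T → ( . C F], [T → . ( (], [T → . ( C F], [T → . id T] }  — shift, reduce
  I13: { [F → . T], [T → ( C . F], [T → . ( (], [T → . ( C F], [T → . id T] }  — shift
  I14: { [T → ( C F .] }  — reduce
  I15: { [F → T .] }  — reduce

Conflict in state I4:
  Reduce-reduce conflict: [C → T .] and [F → T .]
So the grammar is NOT LR(0).

Answer: No. Reduce-reduce conflict: [C → T .] and [F → T .]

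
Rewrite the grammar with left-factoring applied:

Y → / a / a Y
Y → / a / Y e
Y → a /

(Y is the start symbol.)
Left-factoring transforms A → αβ₁ | αβ₂ into A → αA' and A' → β₁ | β₂
(α is the longest common prefix among the alternatives). Repeat until
no nonterminal has two alternatives with a common prefix.

Round 1: Y has alternatives sharing prefix '/ a /'. Introduce Y': Y → / a / Y'
  Add: Y' → a Y
  Add: Y' → Y e

No remaining common prefixes — done.

Resulting grammar:
Y → / a / Y'
Y' → a Y
Y' → Y e
Y → a /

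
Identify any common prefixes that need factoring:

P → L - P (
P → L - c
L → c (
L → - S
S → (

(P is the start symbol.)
Yes, P has productions with common prefix 'L -'

Left-factoring is needed when two productions for the same non-terminal
share a common prefix on the right-hand side.

Productions for P:
  P → L - P (
  P → L - c
Productions for L:
  L → c (
  L → - S

Found common prefix 'L -' in productions for P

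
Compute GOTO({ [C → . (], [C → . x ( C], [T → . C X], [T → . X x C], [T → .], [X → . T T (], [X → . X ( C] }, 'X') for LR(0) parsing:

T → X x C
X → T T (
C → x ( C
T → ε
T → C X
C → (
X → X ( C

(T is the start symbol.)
{ [T → X . x C], [X → X . ( C] }

GOTO(I, 'X') = CLOSURE({ [A → αX.β] : [A → α.Xβ] ∈ I, X = 'X' })

Items with dot before 'X', with the dot advanced:
  [T → . X x C] → [T → X . x C]
  [X → . X ( C] → [X → X . ( C]
Closure adds nothing (no advanced item has the dot before a non-terminal).

GOTO = { [T → X . x C], [X → X . ( C] }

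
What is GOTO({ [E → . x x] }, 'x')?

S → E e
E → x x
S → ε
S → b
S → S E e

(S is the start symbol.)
{ [E → x . x] }

GOTO(I, 'x') = CLOSURE({ [A → αX.β] : [A → α.Xβ] ∈ I, X = 'x' })

Items with dot before 'x', with the dot advanced:
  [E → . x x] → [E → x . x]
Closure adds nothing (no advanced item has the dot before a non-terminal).

GOTO = { [E → x . x] }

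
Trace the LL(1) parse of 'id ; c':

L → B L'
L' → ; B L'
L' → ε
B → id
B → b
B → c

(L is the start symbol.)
Stack is shown with the top on the left.

Stack     Input     Action
--------------------------
L $       id ; c $  output L → B L'
B L' $    id ; c $  output B → id
id L' $   id ; c $  match 'id'
L' $      ; c $     output L' → ; B L'
; B L' $  ; c $     match ';'
B L' $    c $       output B → c
c L' $    c $       match 'c'
L' $      $         output L' → ε
$         $         accept

The string is accepted.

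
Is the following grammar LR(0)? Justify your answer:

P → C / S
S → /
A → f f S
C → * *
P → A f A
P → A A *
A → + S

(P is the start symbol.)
Augment with P' → P and build the canonical LR(0) collection (I0 = CLOSURE({[P' → . P]}), then GOTO on every symbol after a dot until no new states appear). It has 19 states:
  I0: { [A → . + S], [A → . f f S], [C → . * *], [P → . A A *], [P → . A f A], [P → . C / S], [P' → . P] }  — shift
  I1: { [C → * . *] }  — shift
  I2: { [A → + . S], [S → . /] }  — shift
  I3: { [A → . + S], [A → . f f S], [P → A . A *], [P → A . f A] }  — shift
  I4: { [P → C . / S] }  — shift
  I5: { [P' → P .] }  — accept
  I6: { [A → f . f S] }  — shift
  I7: { [A → f f . S], [S → . /] }  — shift
  I8: { [S → / .] }  — reduce
  I9: { [A → f f S .] }  — reduce
  I10: { [P → C / . S], [S → . /] }  — shift
  I11: { [P → C / S .] }  — reduce
  I12: { [P → A A . *] }  — shift
  I13: { [A → . + S], [A → . f f S], [A → f . f S], [P → A f . A] }  — shift
  I14: { [P → A f A .] }  — reduce
  I15: { [A → f . f S], [A → f f . S], [S → . /] }  — shift
  I16: { [P → A A * .] }  — reduce
  I17: { [A → + S .] }  — reduce
  I18: { [C → * * .] }  — reduce

Every state is either a pure shift/goto state or contains exactly one complete item and nothing to shift — no conflicts. The grammar is LR(0).

Answer: Yes, the grammar is LR(0)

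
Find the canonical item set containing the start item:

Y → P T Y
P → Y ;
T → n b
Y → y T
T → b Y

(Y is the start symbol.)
First, augment the grammar with Y' → Y
I₀ = CLOSURE({ [Y' → . Y] }):
  [Y' → . Y] has the dot before Y: add [Y → . P T Y], [Y → . y T]
  [Y → . P T Y] has the dot before P: add [P → . Y ;]
No further items can be added.

I₀ = { [P → . Y ;], [Y → . P T Y], [Y → . y T], [Y' → . Y] }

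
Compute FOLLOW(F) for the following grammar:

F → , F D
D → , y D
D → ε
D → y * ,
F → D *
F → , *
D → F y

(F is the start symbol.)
{ $, '*', ',', 'y' }

To compute FOLLOW(F), find every occurrence of F on a right-hand side N → α F β: add FIRST(β) \ {ε}, and if β is empty or nullable also add FOLLOW(N). Iterate to a fixed point.

F is the start symbol, so $ ∈ FOLLOW(F).
In F → , F D: F is followed by D, add FIRST(D) \ {ε} = { '*', ',', 'y' }
  D is nullable, so FOLLOW(F) is also included — that is the set being defined, nothing new
In D → F y: F is followed by y, add FIRST(y) \ {ε} = { 'y' }

Taking the union: FOLLOW(F) = { $, '*', ',', 'y' }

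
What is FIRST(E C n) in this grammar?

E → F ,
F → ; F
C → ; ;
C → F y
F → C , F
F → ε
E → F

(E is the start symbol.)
FIRST sets of the non-terminals involved (from the grammar, by fixed-point iteration):
  FIRST(E) = { ',', ';', 'y', ε }
  FIRST(C) = { ';', 'y' }

To compute FIRST(E C n), process the symbols left to right:
Symbol E is a non-terminal. Add FIRST(E) \ {ε} = { ',', ';', 'y' }
E is nullable (ε ∈ FIRST(E)), continue to the next symbol.
Symbol C is a non-terminal. Add FIRST(C) \ {ε} = { ';', 'y' }
C is not nullable (ε ∉ FIRST(C)), so stop here.
FIRST(E C n) = { ',', ';', 'y' }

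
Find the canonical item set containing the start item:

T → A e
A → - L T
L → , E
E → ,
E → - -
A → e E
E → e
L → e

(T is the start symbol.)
{ [A → . - L T], [A → . e E], [T → . A e], [T' → . T] }

First, augment the grammar with T' → T
I₀ = CLOSURE({ [T' → . T] }):
  [T' → . T] has the dot before T: add [T → . A e]
  [T → . A e] has the dot before A: add [A → . - L T], [A → . e E]
No further items can be added.

I₀ = { [A → . - L T], [A → . e E], [T → . A e], [T' → . T] }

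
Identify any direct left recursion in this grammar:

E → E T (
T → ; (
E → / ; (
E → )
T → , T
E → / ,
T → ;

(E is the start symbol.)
Yes, E is left-recursive

E → E T (: LEFT RECURSIVE (starts with E)
T → ; (: starts with ';'
E → / ; (: starts with '/'
E → ): starts with ')'
T → , T: starts with ','
E → / ,: starts with '/'
T → ;: starts with ';'

The grammar has direct left recursion on: E.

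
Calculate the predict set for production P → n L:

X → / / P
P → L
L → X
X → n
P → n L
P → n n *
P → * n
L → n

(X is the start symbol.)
{ 'n' }

PREDICT(P → n L) = (FIRST(RHS) \ {ε}) ∪ (FOLLOW(P) if ε ∈ FIRST(RHS), i.e. RHS ⇒* ε)
FIRST(n L) = { 'n' }
ε ∉ FIRST(n L), so FOLLOW(P) is not added.
PREDICT(P → n L) = { 'n' }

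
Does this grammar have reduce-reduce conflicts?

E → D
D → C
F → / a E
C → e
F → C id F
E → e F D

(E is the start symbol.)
A reduce-reduce conflict occurs when an LR(0) state has two complete items [A → α .] and [B → β .] — both call for a reduction, and with no lookahead the parser cannot choose between them.

Augment with E' → E and build the canonical LR(0) collection (I0 = CLOSURE({[E' → . E]}), then GOTO on every symbol after a dot until no new states appear). It has 14 states:
  I0: { [C → . e], [D → . C], [E → . D], [E → . e F D], [E' → . E] }  — shift
  I1: { [D → C .] }  — reduce
  I2: { [E → D .] }  — reduce
  I3: { [E' → E .] }  — accept
  I4: { [C → . e], [C → e .], [E → e . F D], [F → . / a E], [F → . C id F] }  — shift, reduce
  I5: { [F → / . a E] }  — shift
  I6: { [F → C . id F] }  — shift
  I7: { [C → . e], [D → . C], [E → e F . D] }  — shift
  I8: { [C → e .] }  — reduce
  I9: { [E → e F D .] }  — reduce
  I10: { [C → . e], [F → . / a E], [F → . C id F], [F → C id . F] }  — shift
  I11: { [F → C id F .] }  — reduce
  I12: { [C → . e], [D → . C], [E → . D], [E → . e F D], [F → / a . E] }  — shift
  I13: { [F → / a E .] }  — reduce

No state contains more than one complete item.

Answer: No reduce-reduce conflicts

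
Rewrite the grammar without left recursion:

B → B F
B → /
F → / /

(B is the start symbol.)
B is directly left-recursive. The standard transformation for
  A → A α₁ | ... | A α_m | β₁ | ... | β_n
is
  A  → β₁ A' | ... | β_n A'
  A' → α₁ A' | ... | α_m A' | ε

B → / becomes B → / B'
B → B F becomes B' → F B'
Add B' → ε

Productions for other non-terminals are unchanged:
  F → / /

Resulting grammar:
B → / B'
B' → F B'
B' → ε
F → / /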